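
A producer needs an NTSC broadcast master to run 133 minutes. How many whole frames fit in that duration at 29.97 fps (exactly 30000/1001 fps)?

133 min = 7980 s.
Frames = 7980 × 30000/1001 = 34200000/143 ≈ 239160.8392.
Complete frames: 239160.

239160 frames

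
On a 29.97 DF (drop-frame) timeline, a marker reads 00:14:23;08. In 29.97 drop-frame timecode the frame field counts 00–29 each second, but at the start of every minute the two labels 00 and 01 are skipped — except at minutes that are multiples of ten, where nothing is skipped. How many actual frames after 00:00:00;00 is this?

Complete 10-minute blocks: 1, each 17982 frames → 17982.
Remaining 4 whole minutes in the current block: 1800 + 3 × 1798 = 7194 frames.
Within the current minute: 23 × 30 + 8 − 2 = 696 (labels ;00/;01 skipped at this minute). Total = 17982 + 7194 + 696 = 25872.

25872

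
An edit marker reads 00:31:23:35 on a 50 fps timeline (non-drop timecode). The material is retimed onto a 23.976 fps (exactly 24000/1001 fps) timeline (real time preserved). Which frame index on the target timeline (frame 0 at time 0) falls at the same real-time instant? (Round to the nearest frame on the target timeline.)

frame 45164

Source frame index: (0×3600 + 31×60 + 23) × 50 + 35 = 94185.
Real time: 94185 / (50) = 18837/10 s.
Target frame: (18837/10) × (24000/1001) = 496800/11 ≈ 45163.636 → 45164.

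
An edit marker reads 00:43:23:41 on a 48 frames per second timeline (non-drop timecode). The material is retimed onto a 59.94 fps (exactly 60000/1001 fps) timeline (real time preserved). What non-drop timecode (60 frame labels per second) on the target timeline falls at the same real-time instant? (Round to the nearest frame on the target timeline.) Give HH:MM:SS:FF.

Source frame index: (0×3600 + 43×60 + 23) × 48 + 41 = 124985.
Real time: 124985 / (48) = 124985/48 s.
Target frame: (124985/48) × (60000/1001) = 22318750/143 ≈ 156075.175 → 156075.
At 60 labels/s: frame 156075 → 00:43:21:15.

00:43:21:15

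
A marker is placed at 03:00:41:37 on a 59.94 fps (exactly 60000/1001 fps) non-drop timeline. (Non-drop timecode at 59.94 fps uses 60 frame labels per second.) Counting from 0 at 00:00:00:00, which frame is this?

Total seconds to the label: (3 × 3600 + 0 × 60 + 41) = 10841.
Frame index = 10841 × 60 + 37 = 650497.

650497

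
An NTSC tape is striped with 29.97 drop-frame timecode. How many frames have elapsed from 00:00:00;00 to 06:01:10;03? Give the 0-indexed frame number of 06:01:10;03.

649453

Complete 10-minute blocks: 36, each 17982 frames → 647352.
Remaining 1 whole minute in the current block: 1800 + 0 × 1798 = 1800 frames.
Within the current minute: 10 × 30 + 3 − 2 = 301 (labels ;00/;01 skipped at this minute). Total = 647352 + 1800 + 301 = 649453.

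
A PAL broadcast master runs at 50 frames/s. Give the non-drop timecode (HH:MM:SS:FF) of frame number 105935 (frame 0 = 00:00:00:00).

105935 ÷ 50 = 2118 full seconds, remainder 35 frames.
2118 s = 0 h 35 min 18 s.
Timecode: 00:35:18:35.

00:35:18:35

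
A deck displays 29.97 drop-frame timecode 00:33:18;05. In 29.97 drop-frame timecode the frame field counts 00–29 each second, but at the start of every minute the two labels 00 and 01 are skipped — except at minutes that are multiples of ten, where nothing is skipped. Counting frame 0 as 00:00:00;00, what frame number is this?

59885

Complete 10-minute blocks: 3, each 17982 frames → 53946.
Remaining 3 whole minutes in the current block: 1800 + 2 × 1798 = 5396 frames.
Within the current minute: 18 × 30 + 5 − 2 = 543 (labels ;00/;01 skipped at this minute). Total = 53946 + 5396 + 543 = 59885.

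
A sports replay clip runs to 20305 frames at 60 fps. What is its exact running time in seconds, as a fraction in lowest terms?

4061/12 seconds

Running time = 20305 ÷ (60) = 20305 × 1/60 = 4061/12 s.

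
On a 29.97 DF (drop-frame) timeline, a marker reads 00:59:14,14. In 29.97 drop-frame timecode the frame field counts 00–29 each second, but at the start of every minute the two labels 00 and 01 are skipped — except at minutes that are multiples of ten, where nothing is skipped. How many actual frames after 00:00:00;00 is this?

Complete 10-minute blocks: 5, each 17982 frames → 89910.
Remaining 9 whole minutes in the current block: 1800 + 8 × 1798 = 16184 frames.
Within the current minute: 14 × 30 + 14 − 2 = 432 (labels ;00/;01 skipped at this minute). Total = 89910 + 16184 + 432 = 106526.

106526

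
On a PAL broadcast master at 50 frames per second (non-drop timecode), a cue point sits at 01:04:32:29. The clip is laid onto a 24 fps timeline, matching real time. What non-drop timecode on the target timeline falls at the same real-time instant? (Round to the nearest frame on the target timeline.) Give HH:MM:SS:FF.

Source frame index: (1×3600 + 4×60 + 32) × 50 + 29 = 193629.
Real time: 193629 / (50) = 193629/50 s.
Target frame: (193629/50) × (24) = 2323548/25 ≈ 92941.920 → 92942.
At 24 labels/s: frame 92942 → 01:04:32:14.

01:04:32:14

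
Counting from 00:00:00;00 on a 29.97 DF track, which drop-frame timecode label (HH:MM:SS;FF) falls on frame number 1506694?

13:57:53;12

Each 10-minute DF block holds 10 × 60 × 30 − 9 × 2 = 17982 frames. 1506694 ÷ 17982 → 83 full blocks, remainder 14188.
Within the partial block the first minute is 1800 frames and each further minute 1798, so 7 further minute boundaries passed. Total skipped labels = 18 × 83 + 2 × 7 = 1508.
Non-drop label index = 1506694 + 1508 = 1508202; at 30 labels/s that is 13:57:53:12, i.e. DF 13:57:53;12.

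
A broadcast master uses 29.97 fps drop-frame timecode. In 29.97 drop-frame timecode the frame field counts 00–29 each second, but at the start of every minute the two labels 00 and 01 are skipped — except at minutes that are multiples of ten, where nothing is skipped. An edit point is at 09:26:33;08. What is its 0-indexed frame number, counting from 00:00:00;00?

1018778

Complete 10-minute blocks: 56, each 17982 frames → 1006992.
Remaining 6 whole minutes in the current block: 1800 + 5 × 1798 = 10790 frames.
Within the current minute: 33 × 30 + 8 − 2 = 996 (labels ;00/;01 skipped at this minute). Total = 1006992 + 10790 + 996 = 1018778.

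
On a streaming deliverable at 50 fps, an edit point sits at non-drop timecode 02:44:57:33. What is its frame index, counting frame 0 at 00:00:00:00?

frame 494883

Total seconds to the label: (2 × 3600 + 44 × 60 + 57) = 9897.
Frame index = 9897 × 50 + 33 = 494883.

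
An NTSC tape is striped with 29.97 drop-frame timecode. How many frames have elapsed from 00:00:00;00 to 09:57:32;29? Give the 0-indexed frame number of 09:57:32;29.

1074513

Complete 10-minute blocks: 59, each 17982 frames → 1060938.
Remaining 7 whole minutes in the current block: 1800 + 6 × 1798 = 12588 frames.
Within the current minute: 32 × 30 + 29 − 2 = 987 (labels ;00/;01 skipped at this minute). Total = 1060938 + 12588 + 987 = 1074513.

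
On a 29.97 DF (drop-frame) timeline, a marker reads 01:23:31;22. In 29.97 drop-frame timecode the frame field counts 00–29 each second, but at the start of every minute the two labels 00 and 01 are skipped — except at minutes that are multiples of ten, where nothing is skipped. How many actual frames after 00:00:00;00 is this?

As if non-drop at 30 labels/s: (1 × 3600 + 23 × 60 + 31) × 30 + 22 = 150352.
Minute boundaries passed: 83; those not divisible by 10: 83 − 8 = 75; dropped labels = 2 × 75 = 150.
Actual frame index = 150352 − 150 = 150202.

150202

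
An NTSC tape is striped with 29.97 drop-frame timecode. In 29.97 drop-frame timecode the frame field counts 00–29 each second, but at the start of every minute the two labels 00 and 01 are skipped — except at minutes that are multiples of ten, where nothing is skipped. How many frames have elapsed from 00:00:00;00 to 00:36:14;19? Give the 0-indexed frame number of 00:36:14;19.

65173

Complete 10-minute blocks: 3, each 17982 frames → 53946.
Remaining 6 whole minutes in the current block: 1800 + 5 × 1798 = 10790 frames.
Within the current minute: 14 × 30 + 19 − 2 = 437 (labels ;00/;01 skipped at this minute). Total = 53946 + 10790 + 437 = 65173.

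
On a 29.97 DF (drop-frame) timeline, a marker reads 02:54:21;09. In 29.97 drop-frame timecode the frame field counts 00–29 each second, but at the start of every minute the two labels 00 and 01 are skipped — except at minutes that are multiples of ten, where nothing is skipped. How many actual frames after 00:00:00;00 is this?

313525

Complete 10-minute blocks: 17, each 17982 frames → 305694.
Remaining 4 whole minutes in the current block: 1800 + 3 × 1798 = 7194 frames.
Within the current minute: 21 × 30 + 9 − 2 = 637 (labels ;00/;01 skipped at this minute). Total = 305694 + 7194 + 637 = 313525.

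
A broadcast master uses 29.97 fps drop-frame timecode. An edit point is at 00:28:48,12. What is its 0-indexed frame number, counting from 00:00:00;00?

51800

Complete 10-minute blocks: 2, each 17982 frames → 35964.
Remaining 8 whole minutes in the current block: 1800 + 7 × 1798 = 14386 frames.
Within the current minute: 48 × 30 + 12 − 2 = 1450 (labels ;00/;01 skipped at this minute). Total = 35964 + 14386 + 1450 = 51800.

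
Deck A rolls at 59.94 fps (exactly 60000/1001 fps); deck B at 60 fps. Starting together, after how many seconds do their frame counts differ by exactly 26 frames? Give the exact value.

The gap grows by |60 − 60000/1001| = 60/1001 frames per second.
Time for a 26-frame gap: 26 ÷ (60/1001) = 13013/30 s.

13013/30 seconds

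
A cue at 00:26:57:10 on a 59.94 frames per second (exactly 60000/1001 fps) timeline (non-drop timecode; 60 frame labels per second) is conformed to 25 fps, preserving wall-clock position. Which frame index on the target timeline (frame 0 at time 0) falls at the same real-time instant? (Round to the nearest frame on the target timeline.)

Source frame index: (0×3600 + 26×60 + 57) × 60 + 10 = 97030.
Real time: 97030 / (60000/1001) = 9712703/6000 s.
Target frame: (9712703/6000) × (25) = 9712703/240 ≈ 40469.596 → 40470.

frame 40470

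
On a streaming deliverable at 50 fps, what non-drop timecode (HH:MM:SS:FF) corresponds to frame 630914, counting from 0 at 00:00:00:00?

630914 ÷ 50 = 12618 full seconds, remainder 14 frames.
12618 s = 3 h 30 min 18 s.
Timecode: 03:30:18:14.

03:30:18:14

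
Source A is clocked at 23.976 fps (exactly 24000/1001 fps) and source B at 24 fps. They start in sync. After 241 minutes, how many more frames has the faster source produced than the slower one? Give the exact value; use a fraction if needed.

347040/1001 frames

241 min = 14460 s.
A emits 24000/1001 × 14460 = 347040000/1001 frames; B emits 24 × 14460 = 347040.
Difference = 347040/1001 frames (≈ 346.6933); B is ahead of A.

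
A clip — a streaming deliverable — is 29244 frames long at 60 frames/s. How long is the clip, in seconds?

487.4 seconds

Running time = 29244 / (60) = 487.4 s.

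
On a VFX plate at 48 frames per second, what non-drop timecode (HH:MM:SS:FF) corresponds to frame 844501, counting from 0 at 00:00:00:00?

844501 ÷ 48 = 17593 full seconds, remainder 37 frames.
17593 s = 4 h 53 min 13 s.
Timecode: 04:53:13:37.

04:53:13:37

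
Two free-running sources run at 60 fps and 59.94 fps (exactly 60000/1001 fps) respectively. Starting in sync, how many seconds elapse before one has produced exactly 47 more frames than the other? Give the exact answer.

The gap grows by |60000/1001 − 60| = 60/1001 frames per second.
Time for a 47-frame gap: 47 ÷ (60/1001) = 47047/60 s.

47047/60 seconds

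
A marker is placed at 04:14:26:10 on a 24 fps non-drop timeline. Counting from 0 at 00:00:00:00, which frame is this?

Total seconds to the label: (4 × 3600 + 14 × 60 + 26) = 15266.
Frame index = 15266 × 24 + 10 = 366394.

frame 366394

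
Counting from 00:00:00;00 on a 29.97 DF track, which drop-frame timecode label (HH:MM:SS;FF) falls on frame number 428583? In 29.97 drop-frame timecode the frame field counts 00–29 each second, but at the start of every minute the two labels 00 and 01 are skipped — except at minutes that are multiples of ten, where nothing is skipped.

03:58:20;13

Ten DF minutes hold 17982 frames, so frame 428583 lies in block 23 (frames 413586–431567) with 14997 frames into that block.
The block's first minute is 1800 frames and the rest 1798 each; 14997 frames reaches minute 8, so 23 × 18 + 8 × 2 = 430 labels have been skipped so far.
Adding those back, label number 428583 + 430 = 429013 at 30 labels/s is 14300 s + 13 f = 3 h 58 min 20 s frame 13, i.e. 03:58:20;13.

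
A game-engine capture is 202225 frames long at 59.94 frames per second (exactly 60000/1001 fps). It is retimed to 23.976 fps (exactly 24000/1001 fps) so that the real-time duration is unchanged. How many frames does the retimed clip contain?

80890 frames

Target frames = source frames × (target rate / source rate) = 202225 × (24000/1001)/(60000/1001) = 202225 × 2/5 = 80890.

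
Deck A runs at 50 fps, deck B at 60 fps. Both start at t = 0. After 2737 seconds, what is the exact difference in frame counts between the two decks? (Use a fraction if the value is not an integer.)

27370 frames

A emits 50 × 2737 = 136850 frames; B emits 60 × 2737 = 164220.
Difference = 27370 frames; B is ahead of A.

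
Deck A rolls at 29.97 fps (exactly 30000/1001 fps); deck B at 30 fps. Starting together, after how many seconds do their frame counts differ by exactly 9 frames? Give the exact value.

300.3 seconds

The gap grows by |30 − 30000/1001| = 30/1001 frames per second.
Time for a 9-frame gap: 9 ÷ (30/1001) = 300.3 s.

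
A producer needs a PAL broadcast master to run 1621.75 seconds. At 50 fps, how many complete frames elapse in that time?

81087 frames

Frames = 1621.75 × 50 = 162175/2 ≈ 81087.5000.
Complete frames: 81087.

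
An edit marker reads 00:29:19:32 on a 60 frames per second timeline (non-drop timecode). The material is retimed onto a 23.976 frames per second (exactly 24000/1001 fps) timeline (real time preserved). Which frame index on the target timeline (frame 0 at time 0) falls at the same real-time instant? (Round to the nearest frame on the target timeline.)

frame 42187

Source frame index: (0×3600 + 29×60 + 19) × 60 + 32 = 105572.
Real time: 105572 / (60) = 26393/15 s.
Target frame: (26393/15) × (24000/1001) = 42228800/1001 ≈ 42186.613 → 42187.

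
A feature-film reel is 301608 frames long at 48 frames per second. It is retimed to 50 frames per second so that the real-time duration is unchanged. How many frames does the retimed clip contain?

Target frames = source frames × (target rate / source rate) = 301608 × (50)/(48) = 301608 × 25/24 = 314175.

314175 frames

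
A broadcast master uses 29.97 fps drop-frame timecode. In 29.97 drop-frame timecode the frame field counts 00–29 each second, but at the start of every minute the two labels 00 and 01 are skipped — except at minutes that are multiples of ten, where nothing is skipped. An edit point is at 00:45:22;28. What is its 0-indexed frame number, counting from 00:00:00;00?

81606

As if non-drop at 30 labels/s: (0 × 3600 + 45 × 60 + 22) × 30 + 28 = 81688.
Minute boundaries passed: 45; those not divisible by 10: 45 − 4 = 41; dropped labels = 2 × 41 = 82.
Actual frame index = 81688 − 82 = 81606.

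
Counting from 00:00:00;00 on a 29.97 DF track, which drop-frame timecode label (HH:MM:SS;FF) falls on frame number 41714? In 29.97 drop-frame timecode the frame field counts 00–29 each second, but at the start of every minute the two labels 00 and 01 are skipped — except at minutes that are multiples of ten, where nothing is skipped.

00:23:11;26

Ten DF minutes hold 17982 frames, so frame 41714 lies in block 2 (frames 35964–53945) with 5750 frames into that block.
The block's first minute is 1800 frames and the rest 1798 each; 5750 frames reaches minute 3, so 2 × 18 + 3 × 2 = 42 labels have been skipped so far.
Adding those back, label number 41714 + 42 = 41756 at 30 labels/s is 1391 s + 26 f = 0 h 23 min 11 s frame 26, i.e. 00:23:11;26.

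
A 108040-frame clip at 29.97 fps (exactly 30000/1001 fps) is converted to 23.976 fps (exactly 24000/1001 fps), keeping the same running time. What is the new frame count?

Target frames = source frames × (target rate / source rate) = 108040 × (24000/1001)/(30000/1001) = 108040 × 4/5 = 86432.

86432 frames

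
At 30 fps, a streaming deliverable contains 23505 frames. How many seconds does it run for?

783.5 seconds

Running time = 23505 / (30) = 783.5 s.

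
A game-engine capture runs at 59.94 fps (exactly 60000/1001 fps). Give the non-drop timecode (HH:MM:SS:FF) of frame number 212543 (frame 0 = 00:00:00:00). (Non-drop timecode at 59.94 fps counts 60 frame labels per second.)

00:59:02:23

212543 ÷ 60 = 3542 full seconds, remainder 23 frames.
3542 s = 0 h 59 min 2 s.
Timecode: 00:59:02:23.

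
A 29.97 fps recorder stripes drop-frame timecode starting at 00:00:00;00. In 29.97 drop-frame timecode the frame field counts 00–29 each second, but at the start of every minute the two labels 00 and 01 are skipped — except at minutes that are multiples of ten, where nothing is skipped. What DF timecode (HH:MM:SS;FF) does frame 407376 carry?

Each 10-minute DF block holds 10 × 60 × 30 − 9 × 2 = 17982 frames. 407376 ÷ 17982 → 22 full blocks, remainder 11772.
Within the partial block the first minute is 1800 frames and each further minute 1798, so 6 further minute boundaries passed. Total skipped labels = 18 × 22 + 2 × 6 = 408.
Non-drop label index = 407376 + 408 = 407784; at 30 labels/s that is 03:46:32:24, i.e. DF 03:46:32;24.

03:46:32;24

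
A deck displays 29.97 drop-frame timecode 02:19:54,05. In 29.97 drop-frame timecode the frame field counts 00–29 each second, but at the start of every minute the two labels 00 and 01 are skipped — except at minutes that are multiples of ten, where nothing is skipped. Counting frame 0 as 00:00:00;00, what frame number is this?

251573

As if non-drop at 30 labels/s: (2 × 3600 + 19 × 60 + 54) × 30 + 5 = 251825.
Minute boundaries passed: 139; those not divisible by 10: 139 − 13 = 126; dropped labels = 2 × 126 = 252.
Actual frame index = 251825 − 252 = 251573.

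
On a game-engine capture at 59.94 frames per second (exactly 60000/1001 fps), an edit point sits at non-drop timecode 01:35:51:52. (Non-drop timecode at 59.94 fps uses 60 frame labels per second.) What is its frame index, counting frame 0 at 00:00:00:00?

Total seconds to the label: (1 × 3600 + 35 × 60 + 51) = 5751.
Frame index = 5751 × 60 + 52 = 345112.

345112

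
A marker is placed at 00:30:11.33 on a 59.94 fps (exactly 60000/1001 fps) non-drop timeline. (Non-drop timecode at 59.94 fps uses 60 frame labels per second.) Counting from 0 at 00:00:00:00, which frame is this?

108693

Total seconds to the label: (0 × 3600 + 30 × 60 + 11) = 1811.
Frame index = 1811 × 60 + 33 = 108693.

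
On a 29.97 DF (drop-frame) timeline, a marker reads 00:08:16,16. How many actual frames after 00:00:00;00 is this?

14880

Complete 10-minute blocks: 0, each 17982 frames → 0.
Remaining 8 whole minutes in the current block: 1800 + 7 × 1798 = 14386 frames.
Within the current minute: 16 × 30 + 16 − 2 = 494 (labels ;00/;01 skipped at this minute). Total = 0 + 14386 + 494 = 14880.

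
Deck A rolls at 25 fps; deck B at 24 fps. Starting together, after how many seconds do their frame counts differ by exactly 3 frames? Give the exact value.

The gap grows by |24 − 25| = 1 frame per second.
Time for a 3-frame gap: 3 ÷ (1) = 3 s.

3 seconds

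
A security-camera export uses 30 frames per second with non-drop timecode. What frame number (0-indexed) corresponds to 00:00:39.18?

Total seconds to the label: (0 × 3600 + 0 × 60 + 39) = 39.
Frame index = 39 × 30 + 18 = 1188.

frame 1188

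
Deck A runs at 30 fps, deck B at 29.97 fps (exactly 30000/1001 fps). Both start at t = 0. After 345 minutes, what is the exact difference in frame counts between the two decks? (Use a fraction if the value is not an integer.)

345 min = 20700 s.
A emits 30 × 20700 = 621000 frames; B emits 30000/1001 × 20700 = 621000000/1001.
Difference = 621000/1001 frames (≈ 620.3796); B is behind A.

621000/1001 frames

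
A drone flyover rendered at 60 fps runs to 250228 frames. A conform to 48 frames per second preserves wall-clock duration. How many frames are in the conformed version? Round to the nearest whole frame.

200182 frames

Frames at target rate = 250228 × (48) / (60) = 1000912/5 ≈ 200182.400.
Nearest whole frame: 200182.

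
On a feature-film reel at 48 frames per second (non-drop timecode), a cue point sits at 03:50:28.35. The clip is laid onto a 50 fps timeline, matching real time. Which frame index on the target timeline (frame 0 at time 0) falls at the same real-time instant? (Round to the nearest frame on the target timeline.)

Source frame index: (3×3600 + 50×60 + 28) × 48 + 35 = 663779.
Real time: 663779 / (48) = 663779/48 s.
Target frame: (663779/48) × (50) = 16594475/24 ≈ 691436.458 → 691436.

frame 691436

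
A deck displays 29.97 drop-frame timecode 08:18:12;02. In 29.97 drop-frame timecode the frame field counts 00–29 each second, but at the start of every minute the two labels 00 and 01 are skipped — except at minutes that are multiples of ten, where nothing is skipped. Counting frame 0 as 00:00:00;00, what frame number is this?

Complete 10-minute blocks: 49, each 17982 frames → 881118.
Remaining 8 whole minutes in the current block: 1800 + 7 × 1798 = 14386 frames.
Within the current minute: 12 × 30 + 2 − 2 = 360 (labels ;00/;01 skipped at this minute). Total = 881118 + 14386 + 360 = 895864.

895864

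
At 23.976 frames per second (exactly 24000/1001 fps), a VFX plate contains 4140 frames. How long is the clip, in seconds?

Running time = 4140 / (24000/1001) = 172.6725 s.

172.6725 seconds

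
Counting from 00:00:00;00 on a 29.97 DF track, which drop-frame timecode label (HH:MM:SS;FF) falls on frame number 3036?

Each 10-minute DF block holds 10 × 60 × 30 − 9 × 2 = 17982 frames. 3036 ÷ 17982 → 0 full blocks, remainder 3036.
Within the partial block the first minute is 1800 frames and each further minute 1798, so 1 further minute boundary passed. Total skipped labels = 18 × 0 + 2 × 1 = 2.
Non-drop label index = 3036 + 2 = 3038; at 30 labels/s that is 00:01:41:08, i.e. DF 00:01:41;08.

00:01:41;08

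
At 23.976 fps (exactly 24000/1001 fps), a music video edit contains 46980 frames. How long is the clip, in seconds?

Running time = 46980 / (24000/1001) = 1959.4575 s.

1959.4575 seconds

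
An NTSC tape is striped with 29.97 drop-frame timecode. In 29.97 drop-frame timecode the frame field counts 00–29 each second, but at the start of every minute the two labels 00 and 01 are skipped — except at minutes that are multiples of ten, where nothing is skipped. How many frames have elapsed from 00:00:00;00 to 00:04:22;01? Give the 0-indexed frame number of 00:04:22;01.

As if non-drop at 30 labels/s: (0 × 3600 + 4 × 60 + 22) × 30 + 1 = 7861.
Minute boundaries passed: 4; those not divisible by 10: 4 − 0 = 4; dropped labels = 2 × 4 = 8.
Actual frame index = 7861 − 8 = 7853.

7853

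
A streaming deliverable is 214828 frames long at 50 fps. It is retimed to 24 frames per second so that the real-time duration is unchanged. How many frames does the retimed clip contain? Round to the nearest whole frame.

103117 frames

Frames at target rate = 214828 × (24) / (50) = 2577936/25 ≈ 103117.440.
Nearest whole frame: 103117.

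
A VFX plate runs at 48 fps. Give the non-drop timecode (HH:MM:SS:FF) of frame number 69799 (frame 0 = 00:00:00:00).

69799 ÷ 48 = 1454 full seconds, remainder 7 frames.
1454 s = 0 h 24 min 14 s.
Timecode: 00:24:14:07.

00:24:14:07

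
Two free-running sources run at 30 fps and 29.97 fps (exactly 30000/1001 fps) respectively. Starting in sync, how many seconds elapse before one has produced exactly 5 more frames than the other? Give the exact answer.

The gap grows by |30000/1001 − 30| = 30/1001 frames per second.
Time for a 5-frame gap: 5 ÷ (30/1001) = 1001/6 s.

1001/6 seconds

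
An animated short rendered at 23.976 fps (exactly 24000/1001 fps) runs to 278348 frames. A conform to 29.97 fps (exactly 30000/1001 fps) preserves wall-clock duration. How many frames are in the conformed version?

Target frames = source frames × (target rate / source rate) = 278348 × (30000/1001)/(24000/1001) = 278348 × 5/4 = 347935.

347935 frames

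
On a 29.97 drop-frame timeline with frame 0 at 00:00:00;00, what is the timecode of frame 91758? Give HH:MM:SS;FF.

00:51:01;20

Each 10-minute DF block holds 10 × 60 × 30 − 9 × 2 = 17982 frames. 91758 ÷ 17982 → 5 full blocks, remainder 1848.
Within the partial block the first minute is 1800 frames and each further minute 1798, so 1 further minute boundary passed. Total skipped labels = 18 × 5 + 2 × 1 = 92.
Non-drop label index = 91758 + 92 = 91850; at 30 labels/s that is 00:51:01:20, i.e. DF 00:51:01;20.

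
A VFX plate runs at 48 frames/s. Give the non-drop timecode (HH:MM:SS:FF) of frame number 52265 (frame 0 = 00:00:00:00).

00:18:08:41

52265 ÷ 48 = 1088 full seconds, remainder 41 frames.
1088 s = 0 h 18 min 8 s.
Timecode: 00:18:08:41.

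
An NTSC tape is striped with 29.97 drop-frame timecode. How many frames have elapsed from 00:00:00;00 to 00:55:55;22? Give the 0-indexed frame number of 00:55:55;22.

100572

As if non-drop at 30 labels/s: (0 × 3600 + 55 × 60 + 55) × 30 + 22 = 100672.
Minute boundaries passed: 55; those not divisible by 10: 55 − 5 = 50; dropped labels = 2 × 50 = 100.
Actual frame index = 100672 − 100 = 100572.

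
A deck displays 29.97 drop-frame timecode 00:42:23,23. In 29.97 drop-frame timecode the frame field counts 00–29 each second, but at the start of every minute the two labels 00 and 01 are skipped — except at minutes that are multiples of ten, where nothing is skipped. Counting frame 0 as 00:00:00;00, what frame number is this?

76237

As if non-drop at 30 labels/s: (0 × 3600 + 42 × 60 + 23) × 30 + 23 = 76313.
Minute boundaries passed: 42; those not divisible by 10: 42 − 4 = 38; dropped labels = 2 × 38 = 76.
Actual frame index = 76313 − 76 = 76237.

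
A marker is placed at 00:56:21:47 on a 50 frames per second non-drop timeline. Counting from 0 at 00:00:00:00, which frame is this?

Total seconds to the label: (0 × 3600 + 56 × 60 + 21) = 3381.
Frame index = 3381 × 50 + 47 = 169097.

169097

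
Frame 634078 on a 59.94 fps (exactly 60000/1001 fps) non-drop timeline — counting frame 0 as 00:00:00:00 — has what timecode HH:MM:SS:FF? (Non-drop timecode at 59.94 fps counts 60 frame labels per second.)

634078 ÷ 60 = 10567 full seconds, remainder 58 frames.
10567 s = 2 h 56 min 7 s.
Timecode: 02:56:07:58.

02:56:07:58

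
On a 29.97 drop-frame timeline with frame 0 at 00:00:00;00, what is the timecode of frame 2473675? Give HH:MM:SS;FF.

Ten DF minutes hold 17982 frames, so frame 2473675 lies in block 137 (frames 2463534–2481515) with 10141 frames into that block.
The block's first minute is 1800 frames and the rest 1798 each; 10141 frames reaches minute 5, so 137 × 18 + 5 × 2 = 2476 labels have been skipped so far.
Adding those back, label number 2473675 + 2476 = 2476151 at 30 labels/s is 82538 s + 11 f = 22 h 55 min 38 s frame 11, i.e. 22:55:38;11.

22:55:38;11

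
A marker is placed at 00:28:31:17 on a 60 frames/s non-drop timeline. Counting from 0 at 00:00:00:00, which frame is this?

Total seconds to the label: (0 × 3600 + 28 × 60 + 31) = 1711.
Frame index = 1711 × 60 + 17 = 102677.

102677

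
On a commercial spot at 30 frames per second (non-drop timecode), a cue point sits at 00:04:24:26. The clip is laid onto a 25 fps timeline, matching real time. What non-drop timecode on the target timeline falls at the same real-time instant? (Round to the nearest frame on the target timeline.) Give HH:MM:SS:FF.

Source frame index: (0×3600 + 4×60 + 24) × 30 + 26 = 7946.
Real time: 7946 / (30) = 3973/15 s.
Target frame: (3973/15) × (25) = 19865/3 ≈ 6621.667 → 6622.
At 25 labels/s: frame 6622 → 00:04:24:22.

00:04:24:22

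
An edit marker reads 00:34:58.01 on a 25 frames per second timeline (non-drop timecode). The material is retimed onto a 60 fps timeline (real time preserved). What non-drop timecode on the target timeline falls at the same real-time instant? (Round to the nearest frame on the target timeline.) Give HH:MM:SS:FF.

00:34:58:02

Source frame index: (0×3600 + 34×60 + 58) × 25 + 1 = 52451.
Real time: 52451 / (25) = 52451/25 s.
Target frame: (52451/25) × (60) = 629412/5 ≈ 125882.400 → 125882.
At 60 labels/s: frame 125882 → 00:34:58:02.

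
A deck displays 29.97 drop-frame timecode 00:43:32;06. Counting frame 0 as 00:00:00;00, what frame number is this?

78288

As if non-drop at 30 labels/s: (0 × 3600 + 43 × 60 + 32) × 30 + 6 = 78366.
Minute boundaries passed: 43; those not divisible by 10: 43 − 4 = 39; dropped labels = 2 × 39 = 78.
Actual frame index = 78366 − 78 = 78288.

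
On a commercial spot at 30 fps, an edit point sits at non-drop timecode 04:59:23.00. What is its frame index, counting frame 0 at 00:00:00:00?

538890

Total seconds to the label: (4 × 3600 + 59 × 60 + 23) = 17963.
Frame index = 17963 × 30 + 0 = 538890.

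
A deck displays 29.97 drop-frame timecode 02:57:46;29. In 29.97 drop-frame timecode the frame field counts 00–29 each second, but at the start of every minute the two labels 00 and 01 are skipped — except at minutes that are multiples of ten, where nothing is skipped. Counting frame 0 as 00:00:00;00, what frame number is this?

As if non-drop at 30 labels/s: (2 × 3600 + 57 × 60 + 46) × 30 + 29 = 320009.
Minute boundaries passed: 177; those not divisible by 10: 177 − 17 = 160; dropped labels = 2 × 160 = 320.
Actual frame index = 320009 − 320 = 319689.

319689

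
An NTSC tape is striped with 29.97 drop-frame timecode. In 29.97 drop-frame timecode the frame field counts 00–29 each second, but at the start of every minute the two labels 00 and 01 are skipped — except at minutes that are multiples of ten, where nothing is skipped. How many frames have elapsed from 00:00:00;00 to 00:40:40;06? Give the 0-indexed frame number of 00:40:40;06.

As if non-drop at 30 labels/s: (0 × 3600 + 40 × 60 + 40) × 30 + 6 = 73206.
Minute boundaries passed: 40; those not divisible by 10: 40 − 4 = 36; dropped labels = 2 × 36 = 72.
Actual frame index = 73206 − 72 = 73134.

73134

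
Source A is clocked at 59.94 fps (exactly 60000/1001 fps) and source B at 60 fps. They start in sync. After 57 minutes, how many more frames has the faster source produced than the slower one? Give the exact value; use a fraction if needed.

205200/1001 frames

57 min = 3420 s.
A emits 60000/1001 × 3420 = 205200000/1001 frames; B emits 60 × 3420 = 205200.
Difference = 205200/1001 frames (≈ 204.9950); B is ahead of A.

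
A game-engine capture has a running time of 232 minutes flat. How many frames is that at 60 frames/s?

835200 frames

232 min = 13920 s.
Frames = 13920 × 60 = 835200.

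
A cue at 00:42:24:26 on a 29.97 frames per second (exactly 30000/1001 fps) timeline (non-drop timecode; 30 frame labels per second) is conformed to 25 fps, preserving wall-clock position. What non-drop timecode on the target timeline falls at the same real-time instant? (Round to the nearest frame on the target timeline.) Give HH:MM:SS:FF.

00:42:27:10

Source frame index: (0×3600 + 42×60 + 24) × 30 + 26 = 76346.
Real time: 76346 / (30000/1001) = 38211173/15000 s.
Target frame: (38211173/15000) × (25) = 38211173/600 ≈ 63685.288 → 63685.
At 25 labels/s: frame 63685 → 00:42:27:10.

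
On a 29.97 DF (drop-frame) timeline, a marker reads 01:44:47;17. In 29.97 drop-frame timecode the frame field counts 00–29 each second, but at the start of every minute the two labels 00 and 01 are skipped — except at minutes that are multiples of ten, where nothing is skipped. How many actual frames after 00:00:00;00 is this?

Complete 10-minute blocks: 10, each 17982 frames → 179820.
Remaining 4 whole minutes in the current block: 1800 + 3 × 1798 = 7194 frames.
Within the current minute: 47 × 30 + 17 − 2 = 1425 (labels ;00/;01 skipped at this minute). Total = 179820 + 7194 + 1425 = 188439.

188439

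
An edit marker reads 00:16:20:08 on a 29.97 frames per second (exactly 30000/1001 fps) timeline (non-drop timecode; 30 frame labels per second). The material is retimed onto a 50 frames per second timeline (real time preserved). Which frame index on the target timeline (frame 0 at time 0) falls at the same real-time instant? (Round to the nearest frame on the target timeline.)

frame 49062

Source frame index: (0×3600 + 16×60 + 20) × 30 + 8 = 29408.
Real time: 29408 / (30000/1001) = 1839838/1875 s.
Target frame: (1839838/1875) × (50) = 3679676/75 ≈ 49062.347 → 49062.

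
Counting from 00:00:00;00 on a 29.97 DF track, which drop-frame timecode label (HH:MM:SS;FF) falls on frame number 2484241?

Each 10-minute DF block holds 10 × 60 × 30 − 9 × 2 = 17982 frames. 2484241 ÷ 17982 → 138 full blocks, remainder 2725.
Within the partial block the first minute is 1800 frames and each further minute 1798, so 1 further minute boundary passed. Total skipped labels = 18 × 138 + 2 × 1 = 2486.
Non-drop label index = 2484241 + 2486 = 2486727; at 30 labels/s that is 23:01:30:27, i.e. DF 23:01:30;27.

23:01:30;27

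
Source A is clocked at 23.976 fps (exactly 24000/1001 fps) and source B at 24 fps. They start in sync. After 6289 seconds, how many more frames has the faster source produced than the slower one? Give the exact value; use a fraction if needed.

150936/1001 frames

A emits 24000/1001 × 6289 = 150936000/1001 frames; B emits 24 × 6289 = 150936.
Difference = 150936/1001 frames (≈ 150.7852); B is ahead of A.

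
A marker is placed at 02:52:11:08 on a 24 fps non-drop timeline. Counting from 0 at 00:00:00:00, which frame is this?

frame 247952

Total seconds to the label: (2 × 3600 + 52 × 60 + 11) = 10331.
Frame index = 10331 × 24 + 8 = 247952.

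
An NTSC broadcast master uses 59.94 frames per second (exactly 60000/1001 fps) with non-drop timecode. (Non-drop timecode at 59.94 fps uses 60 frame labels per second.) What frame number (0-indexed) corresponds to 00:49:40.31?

Total seconds to the label: (0 × 3600 + 49 × 60 + 40) = 2980.
Frame index = 2980 × 60 + 31 = 178831.

178831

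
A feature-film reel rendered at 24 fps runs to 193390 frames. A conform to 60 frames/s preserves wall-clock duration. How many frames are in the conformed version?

Target frames = source frames × (target rate / source rate) = 193390 × (60)/(24) = 193390 × 5/2 = 483475.

483475 frames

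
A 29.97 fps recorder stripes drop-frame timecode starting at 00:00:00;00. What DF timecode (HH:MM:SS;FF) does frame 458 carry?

Each 10-minute DF block holds 10 × 60 × 30 − 9 × 2 = 17982 frames. 458 ÷ 17982 → 0 full blocks, remainder 458.
Within the partial block the first minute is 1800 frames and each further minute 1798, so 0 further minute boundaries passed. Total skipped labels = 18 × 0 + 2 × 0 = 0.
Non-drop label index = 458 + 0 = 458; at 30 labels/s that is 00:00:15:08, i.e. DF 00:00:15;08.

00:00:15;08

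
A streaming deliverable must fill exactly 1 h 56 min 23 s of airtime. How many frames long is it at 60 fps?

1 h 56 min 23 s = 6983 s.
Frames = 6983 × 60 = 418980.

418980 frames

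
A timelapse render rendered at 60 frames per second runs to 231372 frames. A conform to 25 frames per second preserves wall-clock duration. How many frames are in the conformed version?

Target frames = source frames × (target rate / source rate) = 231372 × (25)/(60) = 231372 × 5/12 = 96405.

96405 frames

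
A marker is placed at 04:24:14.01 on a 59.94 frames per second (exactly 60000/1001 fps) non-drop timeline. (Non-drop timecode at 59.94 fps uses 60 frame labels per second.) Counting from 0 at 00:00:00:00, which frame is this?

951241

Total seconds to the label: (4 × 3600 + 24 × 60 + 14) = 15854.
Frame index = 15854 × 60 + 1 = 951241.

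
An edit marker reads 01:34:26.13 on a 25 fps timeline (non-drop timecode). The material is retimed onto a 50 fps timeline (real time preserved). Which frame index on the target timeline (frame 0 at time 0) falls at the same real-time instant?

frame 283326

Source frame index: (1×3600 + 34×60 + 26) × 25 + 13 = 141663.
Real time: 141663 / (25) = 141663/25 s.
Target frame: (141663/25) × (50) = 283326.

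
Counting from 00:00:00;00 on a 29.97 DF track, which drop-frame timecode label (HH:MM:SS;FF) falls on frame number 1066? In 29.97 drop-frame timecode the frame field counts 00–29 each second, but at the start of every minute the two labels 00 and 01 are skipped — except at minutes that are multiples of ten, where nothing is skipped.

00:00:35;16

Ten DF minutes hold 17982 frames, so frame 1066 lies in block 0 (frames 0–17981) with 1066 frames into that block.
The block's first minute is 1800 frames and the rest 1798 each; 1066 frames reaches minute 0, so 0 × 18 + 0 × 2 = 0 labels have been skipped so far.
Adding those back, label number 1066 + 0 = 1066 at 30 labels/s is 35 s + 16 f = 0 h 0 min 35 s frame 16, i.e. 00:00:35;16.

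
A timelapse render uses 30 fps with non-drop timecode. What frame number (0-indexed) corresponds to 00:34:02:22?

frame 61282

Total seconds to the label: (0 × 3600 + 34 × 60 + 2) = 2042.
Frame index = 2042 × 30 + 22 = 61282.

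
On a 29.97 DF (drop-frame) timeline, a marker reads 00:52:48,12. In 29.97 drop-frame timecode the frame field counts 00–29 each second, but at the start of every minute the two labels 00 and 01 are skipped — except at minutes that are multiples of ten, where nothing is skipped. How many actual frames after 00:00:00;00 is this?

As if non-drop at 30 labels/s: (0 × 3600 + 52 × 60 + 48) × 30 + 12 = 95052.
Minute boundaries passed: 52; those not divisible by 10: 52 − 5 = 47; dropped labels = 2 × 47 = 94.
Actual frame index = 95052 − 94 = 94958.

94958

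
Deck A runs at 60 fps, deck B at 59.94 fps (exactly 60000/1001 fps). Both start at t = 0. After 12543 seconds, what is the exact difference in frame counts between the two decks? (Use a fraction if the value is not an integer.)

A emits 60 × 12543 = 752580 frames; B emits 60000/1001 × 12543 = 752580000/1001.
Difference = 752580/1001 frames (≈ 751.8282); B is behind A.

752580/1001 frames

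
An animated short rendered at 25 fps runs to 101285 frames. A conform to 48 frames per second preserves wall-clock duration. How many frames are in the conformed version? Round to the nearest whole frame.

194467 frames

Frames at target rate = 101285 × (48) / (25) = 972336/5 ≈ 194467.200.
Nearest whole frame: 194467.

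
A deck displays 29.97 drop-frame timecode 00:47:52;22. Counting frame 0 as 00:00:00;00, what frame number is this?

86096

Complete 10-minute blocks: 4, each 17982 frames → 71928.
Remaining 7 whole minutes in the current block: 1800 + 6 × 1798 = 12588 frames.
Within the current minute: 52 × 30 + 22 − 2 = 1580 (labels ;00/;01 skipped at this minute). Total = 71928 + 12588 + 1580 = 86096.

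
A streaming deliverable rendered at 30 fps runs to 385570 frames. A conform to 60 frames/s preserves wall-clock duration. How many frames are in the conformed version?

Frames at target rate = 385570 × (60) / (30) = 771140.

771140 frames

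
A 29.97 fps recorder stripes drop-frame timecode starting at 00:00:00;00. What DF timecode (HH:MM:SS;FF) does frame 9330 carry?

Ten DF minutes hold 17982 frames, so frame 9330 lies in block 0 (frames 0–17981) with 9330 frames into that block.
The block's first minute is 1800 frames and the rest 1798 each; 9330 frames reaches minute 5, so 0 × 18 + 5 × 2 = 10 labels have been skipped so far.
Adding those back, label number 9330 + 10 = 9340 at 30 labels/s is 311 s + 10 f = 0 h 5 min 11 s frame 10, i.e. 00:05:11;10.

00:05:11;10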